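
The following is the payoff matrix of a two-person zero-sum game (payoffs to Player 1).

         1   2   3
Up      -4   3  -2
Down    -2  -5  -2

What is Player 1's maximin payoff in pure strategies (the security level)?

-4

Row minima: Up → -4, Down → -5.
The best of these is -4.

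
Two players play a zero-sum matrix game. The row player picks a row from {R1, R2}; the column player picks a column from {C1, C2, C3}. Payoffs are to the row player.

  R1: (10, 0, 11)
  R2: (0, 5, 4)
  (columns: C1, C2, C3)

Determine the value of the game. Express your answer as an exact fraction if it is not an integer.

Row minima: R1 → 0, R2 → 0; maximin = 0.
Column maxima: C1 → 10, C2 → 5, C3 → 11; minimax = 5.
0 ≠ 5, so there is no saddle point; optimal play is mixed.
C3 is strictly dominated by C1 (it gives the row player strictly more in every row), so the column player never plays it.
On the remaining 2×2 (R1, R2 vs C1, C2):
Let the row player play R1 with probability p. Expected payoff against C1: 10p + 0(1−p) = 10p; against C2: 0p + 5(1−p) = −5p + 5.
Setting these equal: 10p = −5p + 5 ⇒ 15p = 5 ⇒ p = 1/3, and the value is (10)·(1/3) = 10/3.
For the column player: with q = P(C1), equating R1's and R2's payoffs gives 10q = −5q + 5 ⇒ q = 1/3.

10/3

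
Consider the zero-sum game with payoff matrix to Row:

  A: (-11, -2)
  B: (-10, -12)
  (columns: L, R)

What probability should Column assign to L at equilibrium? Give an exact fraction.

Row minima: A → -11, B → -12; maximin = -11.
Column maxima: L → -10, R → -2; minimax = -10.
-11 ≠ -10, so there is no saddle point; optimal play is mixed.
Let Row play A with probability p. Expected payoff against L: (-11)p + (-10)(1−p) = −p − 10; against R: (-2)p + (-12)(1−p) = 10p − 12.
Setting these equal: −p − 10 = 10p − 12 ⇒ −11p = -2 ⇒ p = 2/11, and the value is (-1)·(2/11) − 10 = -112/11.
For Column: with q = P(L), equating A's and B's payoffs gives −9q − 2 = 2q − 12 ⇒ q = 10/11.

10/11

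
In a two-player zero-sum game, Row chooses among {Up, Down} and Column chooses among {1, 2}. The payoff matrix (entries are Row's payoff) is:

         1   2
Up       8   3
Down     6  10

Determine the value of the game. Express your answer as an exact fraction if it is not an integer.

62/9

Row minima: Up → 3, Down → 6; maximin = 6.
Column maxima: 1 → 8, 2 → 10; minimax = 8.
6 ≠ 8, so there is no saddle point; optimal play is mixed.
Let Row play Up with probability p. Expected payoff against 1: 8p + 6(1−p) = 2p + 6; against 2: 3p + 10(1−p) = −7p + 10.
Setting these equal: 2p + 6 = −7p + 10 ⇒ 9p = 4 ⇒ p = 4/9, and the value is (2)·(4/9) + 6 = 62/9.
For Column: with q = P(1), equating Up's and Down's payoffs gives 5q + 3 = −4q + 10 ⇒ q = 7/9.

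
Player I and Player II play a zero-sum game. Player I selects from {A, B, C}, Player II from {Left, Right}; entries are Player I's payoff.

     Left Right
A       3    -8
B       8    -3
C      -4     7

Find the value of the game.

Row minima: A → -8, B → -3, C → -4; maximin = -3.
Column maxima: Left → 8, Right → 7; minimax = 7.
-3 ≠ 7, so there is no saddle point; optimal play is mixed.
A is strictly dominated by B, so Player I never plays it.
On the remaining 2×2 (B, C vs Left, Right):
Let Player I play B with probability p. Expected payoff against Left: 8p + (-4)(1−p) = 12p − 4; against Right: (-3)p + 7(1−p) = −10p + 7.
Setting these equal: 12p − 4 = −10p + 7 ⇒ 22p = 11 ⇒ p = 1/2, and the value is (12)·(1/2) − 4 = 2.
For Player II: with q = P(Left), equating B's and C's payoffs gives 11q − 3 = −11q + 7 ⇒ q = 5/11.

2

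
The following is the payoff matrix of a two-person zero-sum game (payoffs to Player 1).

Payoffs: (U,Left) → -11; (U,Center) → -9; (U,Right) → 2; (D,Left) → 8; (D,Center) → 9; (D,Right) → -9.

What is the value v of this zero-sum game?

-83/30

Row minima: U → -11, D → -9; maximin = -9.
Column maxima: Left → 8, Center → 9, Right → 2; minimax = 2.
-9 ≠ 2, so there is no saddle point; optimal play is mixed.
Center is strictly dominated by Left (it gives Player 1 strictly more in every row), so Player 2 never plays it.
On the remaining 2×2 (U, D vs Left, Right):
Let Player 1 play U with probability p. Expected payoff against Left: (-11)p + 8(1−p) = −19p + 8; against Right: 2p + (-9)(1−p) = 11p − 9.
Setting these equal: −19p + 8 = 11p − 9 ⇒ −30p = -17 ⇒ p = 17/30, and the value is (-19)·(17/30) + 8 = -83/30.
For Player 2: with q = P(Left), equating U's and D's payoffs gives −13q + 2 = 17q − 9 ⇒ q = 11/30.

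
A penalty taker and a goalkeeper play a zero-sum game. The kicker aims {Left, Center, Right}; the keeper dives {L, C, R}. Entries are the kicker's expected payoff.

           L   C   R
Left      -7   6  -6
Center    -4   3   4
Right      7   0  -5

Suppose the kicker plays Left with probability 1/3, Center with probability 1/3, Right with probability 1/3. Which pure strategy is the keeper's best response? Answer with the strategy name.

If the keeper plays L, the kicker's expected payoff is (1/3)·(-7) + (1/3)·(-4) + (1/3)·7 = -4/3.
If the keeper plays C, the kicker's expected payoff is (1/3)·6 + (1/3)·3 + (1/3)·0 = 3.
If the keeper plays R, the kicker's expected payoff is (1/3)·(-6) + (1/3)·4 + (1/3)·(-5) = -7/3.
The keeper minimizes the kicker's payoff; the smallest is -7/3, so the best response is R.

R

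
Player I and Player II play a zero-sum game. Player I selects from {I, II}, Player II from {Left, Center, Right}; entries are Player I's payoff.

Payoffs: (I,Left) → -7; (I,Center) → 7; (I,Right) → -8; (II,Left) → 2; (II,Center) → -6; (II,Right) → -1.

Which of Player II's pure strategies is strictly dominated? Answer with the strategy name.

Left

Right holds Player I's payoff strictly below Left in every row: -8 < -7, -1 < 2.
So Left is strictly dominated for Player II.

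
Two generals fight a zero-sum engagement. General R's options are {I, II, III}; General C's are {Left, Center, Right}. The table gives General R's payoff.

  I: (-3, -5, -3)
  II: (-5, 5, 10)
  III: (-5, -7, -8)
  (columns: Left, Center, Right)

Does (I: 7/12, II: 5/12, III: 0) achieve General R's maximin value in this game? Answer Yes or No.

No

Against Left this mix gives (7/12)·(-3) + (5/12)·(-5) = -23/6.
Against Center this mix gives (7/12)·(-5) + (5/12)·5 = -5/6.
Against Right this mix gives (7/12)·(-3) + (5/12)·10 = 29/12.
General C will play Left, holding General R to -23/6. Shifting weight toward the row that does better against Left would raise this floor (the equalizing mix achieves -10/3 against both Left and Center), so the proposed strategy is not optimal.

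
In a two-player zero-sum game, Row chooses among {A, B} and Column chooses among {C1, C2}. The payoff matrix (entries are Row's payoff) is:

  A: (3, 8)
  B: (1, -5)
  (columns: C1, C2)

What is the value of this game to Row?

Row minima: A → 3, B → -5; maximin = 3.
Column maxima: C1 → 3, C2 → 8; minimax = 3.
Since maximin = minimax = 3, there is a saddle point and the value is 3.

3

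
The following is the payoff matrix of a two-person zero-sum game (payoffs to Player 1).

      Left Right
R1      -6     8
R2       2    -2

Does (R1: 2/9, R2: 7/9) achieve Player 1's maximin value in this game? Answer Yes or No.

Against Left this mix gives (2/9)·(-6) + (7/9)·2 = 2/9.
Against Right this mix gives (2/9)·8 + (7/9)·(-2) = 2/9.
All of Player 2's active replies (Left, Right) yield 2/9, and no column does worse for Player 1. The mix makes Player 2 indifferent and guarantees 2/9, so it is optimal.

Yes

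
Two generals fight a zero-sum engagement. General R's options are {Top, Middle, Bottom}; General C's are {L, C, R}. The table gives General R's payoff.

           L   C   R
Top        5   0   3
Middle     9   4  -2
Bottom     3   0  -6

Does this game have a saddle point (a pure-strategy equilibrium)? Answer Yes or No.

No

Row minima: Top → 0, Middle → -2, Bottom → -6; maximin = 0.
Column maxima: L → 9, C → 4, R → 3; minimax = 3.
0 ≠ 3, so no pure-strategy equilibrium exists.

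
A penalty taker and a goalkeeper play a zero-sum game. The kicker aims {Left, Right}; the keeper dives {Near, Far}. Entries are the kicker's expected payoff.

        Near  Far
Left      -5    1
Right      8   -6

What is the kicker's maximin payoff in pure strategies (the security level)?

-5

Row minima: Left → -5, Right → -6.
The best of these is -5.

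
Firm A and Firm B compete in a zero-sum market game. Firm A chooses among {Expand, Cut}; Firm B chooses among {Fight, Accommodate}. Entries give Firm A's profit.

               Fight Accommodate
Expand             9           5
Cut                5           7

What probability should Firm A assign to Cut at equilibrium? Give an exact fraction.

Row minima: Expand → 5, Cut → 5; maximin = 5.
Column maxima: Fight → 9, Accommodate → 7; minimax = 7.
5 ≠ 7, so there is no saddle point; optimal play is mixed.
Let Firm A play Expand with probability p. Expected payoff against Fight: 9p + 5(1−p) = 4p + 5; against Accommodate: 5p + 7(1−p) = −2p + 7.
Setting these equal: 4p + 5 = −2p + 7 ⇒ 6p = 2 ⇒ p = 1/3, and the value is (4)·(1/3) + 5 = 19/3.
For Firm B: with q = P(Fight), equating Expand's and Cut's payoffs gives 4q + 5 = −2q + 7 ⇒ q = 1/3.

2/3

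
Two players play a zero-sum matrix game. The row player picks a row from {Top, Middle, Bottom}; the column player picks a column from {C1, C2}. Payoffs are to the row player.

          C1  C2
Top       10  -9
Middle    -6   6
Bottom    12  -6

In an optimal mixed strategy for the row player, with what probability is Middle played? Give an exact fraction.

3/5

Row minima: Top → -9, Middle → -6, Bottom → -6; maximin = -6.
Column maxima: C1 → 12, C2 → 6; minimax = 6.
-6 ≠ 6, so there is no saddle point; optimal play is mixed.
Top is strictly dominated by Bottom, so the row player never plays it.
On the remaining 2×2 (Middle, Bottom vs C1, C2):
Let the row player play Middle with probability p. Expected payoff against C1: (-6)p + 12(1−p) = −18p + 12; against C2: 6p + (-6)(1−p) = 12p − 6.
Setting these equal: −18p + 12 = 12p − 6 ⇒ −30p = -18 ⇒ p = 3/5, and the value is (-18)·(3/5) + 12 = 6/5.
For the column player: with q = P(C1), equating Middle's and Bottom's payoffs gives −12q + 6 = 18q − 6 ⇒ q = 2/5.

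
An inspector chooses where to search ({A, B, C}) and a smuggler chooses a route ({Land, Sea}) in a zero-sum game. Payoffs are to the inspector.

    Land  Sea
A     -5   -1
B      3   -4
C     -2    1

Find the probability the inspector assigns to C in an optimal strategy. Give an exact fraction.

Row minima: A → -5, B → -4, C → -2; maximin = -2.
Column maxima: Land → 3, Sea → 1; minimax = 1.
-2 ≠ 1, so there is no saddle point; optimal play is mixed.
A is strictly dominated by C, so the inspector never plays it.
On the remaining 2×2 (B, C vs Land, Sea):
Let the inspector play B with probability p. Expected payoff against Land: 3p + (-2)(1−p) = 5p − 2; against Sea: (-4)p + 1(1−p) = −5p + 1.
Setting these equal: 5p − 2 = −5p + 1 ⇒ 10p = 3 ⇒ p = 3/10, and the value is (5)·(3/10) − 2 = -1/2.
For the smuggler: with q = P(Land), equating B's and C's payoffs gives 7q − 4 = −3q + 1 ⇒ q = 1/2.

7/10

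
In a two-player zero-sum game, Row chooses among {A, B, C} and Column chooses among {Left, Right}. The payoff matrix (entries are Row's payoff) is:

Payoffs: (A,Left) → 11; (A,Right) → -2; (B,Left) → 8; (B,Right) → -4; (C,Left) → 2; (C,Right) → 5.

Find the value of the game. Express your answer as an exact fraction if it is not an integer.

59/16

Row minima: A → -2, B → -4, C → 2; maximin = 2.
Column maxima: Left → 11, Right → 5; minimax = 5.
2 ≠ 5, so there is no saddle point; optimal play is mixed.
B is strictly dominated by A, so Row never plays it.
On the remaining 2×2 (A, C vs Left, Right):
Let Row play A with probability p. Expected payoff against Left: 11p + 2(1−p) = 9p + 2; against Right: (-2)p + 5(1−p) = −7p + 5.
Setting these equal: 9p + 2 = −7p + 5 ⇒ 16p = 3 ⇒ p = 3/16, and the value is (9)·(3/16) + 2 = 59/16.
For Column: with q = P(Left), equating A's and C's payoffs gives 13q − 2 = −3q + 5 ⇒ q = 7/16.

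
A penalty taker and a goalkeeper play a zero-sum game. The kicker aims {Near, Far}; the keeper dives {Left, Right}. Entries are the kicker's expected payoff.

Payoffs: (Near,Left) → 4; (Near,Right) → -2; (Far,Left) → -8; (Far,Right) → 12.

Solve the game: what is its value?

16/13

Row minima: Near → -2, Far → -8; maximin = -2.
Column maxima: Left → 4, Right → 12; minimax = 4.
-2 ≠ 4, so there is no saddle point; optimal play is mixed.
Let the kicker play Near with probability p. Expected payoff against Left: 4p + (-8)(1−p) = 12p − 8; against Right: (-2)p + 12(1−p) = −14p + 12.
Setting these equal: 12p − 8 = −14p + 12 ⇒ 26p = 20 ⇒ p = 10/13, and the value is (12)·(10/13) − 8 = 16/13.
For the keeper: with q = P(Left), equating Near's and Far's payoffs gives 6q − 2 = −20q + 12 ⇒ q = 7/13.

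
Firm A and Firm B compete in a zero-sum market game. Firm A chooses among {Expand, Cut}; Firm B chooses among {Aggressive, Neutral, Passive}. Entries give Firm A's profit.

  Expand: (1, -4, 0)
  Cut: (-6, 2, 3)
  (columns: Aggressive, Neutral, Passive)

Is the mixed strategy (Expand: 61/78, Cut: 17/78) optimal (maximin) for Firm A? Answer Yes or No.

No

Against Aggressive this mix gives (61/78)·1 + (17/78)·(-6) = -41/78.
Against Neutral this mix gives (61/78)·(-4) + (17/78)·2 = -35/13.
Against Passive this mix gives (61/78)·0 + (17/78)·3 = 17/26.
Firm B will play Neutral, holding Firm A to -35/13. Shifting weight toward the row that does better against Neutral would raise this floor (the equalizing mix achieves -22/13 against both Neutral and Aggressive), so the proposed strategy is not optimal.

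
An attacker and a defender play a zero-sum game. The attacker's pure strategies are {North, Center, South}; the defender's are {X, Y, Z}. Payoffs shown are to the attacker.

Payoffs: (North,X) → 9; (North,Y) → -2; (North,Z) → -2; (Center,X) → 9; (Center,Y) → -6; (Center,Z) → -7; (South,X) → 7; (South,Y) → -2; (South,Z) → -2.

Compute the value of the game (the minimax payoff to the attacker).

-2

Row minima: North → -2, Center → -7, South → -2; maximin = -2.
Column maxima: X → 9, Y → -2, Z → -2; minimax = -2.
Since maximin = minimax = -2, there is a saddle point and the value is -2.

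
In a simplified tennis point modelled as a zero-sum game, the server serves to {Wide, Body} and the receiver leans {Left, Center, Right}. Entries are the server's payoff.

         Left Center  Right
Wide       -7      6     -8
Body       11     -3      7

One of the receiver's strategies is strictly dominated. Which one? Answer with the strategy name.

Right holds the server's payoff strictly below Left in every row: -8 < -7, 7 < 11.
So Left is strictly dominated for the receiver.

Left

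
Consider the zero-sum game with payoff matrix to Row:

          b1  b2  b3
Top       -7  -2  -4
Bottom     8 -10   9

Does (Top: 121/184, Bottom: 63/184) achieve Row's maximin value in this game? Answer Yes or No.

Against b1 this mix gives (121/184)·(-7) + (63/184)·8 = -343/184.
Against b2 this mix gives (121/184)·(-2) + (63/184)·(-10) = -109/23.
Against b3 this mix gives (121/184)·(-4) + (63/184)·9 = 83/184.
Column will play b2, holding Row to -109/23. Shifting weight toward the row that does better against b2 would raise this floor (the equalizing mix achieves -86/23 against both b2 and b1), so the proposed strategy is not optimal.

No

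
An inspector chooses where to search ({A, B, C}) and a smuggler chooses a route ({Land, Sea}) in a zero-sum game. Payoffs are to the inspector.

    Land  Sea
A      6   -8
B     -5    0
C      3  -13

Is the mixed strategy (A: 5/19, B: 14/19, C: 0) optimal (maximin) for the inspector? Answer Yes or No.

Against Land this mix gives (5/19)·6 + (14/19)·(-5) = -40/19.
Against Sea this mix gives (5/19)·(-8) + (14/19)·0 = -40/19.
All of the smuggler's active replies (Land, Sea) yield -40/19, and no column does worse for the inspector. The mix makes the smuggler indifferent and guarantees -40/19, so it is optimal.

Yes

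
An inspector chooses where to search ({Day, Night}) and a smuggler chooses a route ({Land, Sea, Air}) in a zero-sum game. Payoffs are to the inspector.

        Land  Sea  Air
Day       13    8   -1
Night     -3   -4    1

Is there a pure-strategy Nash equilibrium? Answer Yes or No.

No

Row minima: Day → -1, Night → -4; maximin = -1.
Column maxima: Land → 13, Sea → 8, Air → 1; minimax = 1.
-1 ≠ 1, so no pure-strategy equilibrium exists.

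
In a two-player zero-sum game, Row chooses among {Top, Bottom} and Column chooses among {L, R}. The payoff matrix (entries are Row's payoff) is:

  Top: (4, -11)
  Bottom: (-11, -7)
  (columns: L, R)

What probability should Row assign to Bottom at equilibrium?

15/19

Row minima: Top → -11, Bottom → -11; maximin = -11.
Column maxima: L → 4, R → -7; minimax = -7.
-11 ≠ -7, so there is no saddle point; optimal play is mixed.
Let Row play Top with probability p. Expected payoff against L: 4p + (-11)(1−p) = 15p − 11; against R: (-11)p + (-7)(1−p) = −4p − 7.
Setting these equal: 15p − 11 = −4p − 7 ⇒ 19p = 4 ⇒ p = 4/19, and the value is (15)·(4/19) − 11 = -149/19.
For Column: with q = P(L), equating Top's and Bottom's payoffs gives 15q − 11 = −4q − 7 ⇒ q = 4/19.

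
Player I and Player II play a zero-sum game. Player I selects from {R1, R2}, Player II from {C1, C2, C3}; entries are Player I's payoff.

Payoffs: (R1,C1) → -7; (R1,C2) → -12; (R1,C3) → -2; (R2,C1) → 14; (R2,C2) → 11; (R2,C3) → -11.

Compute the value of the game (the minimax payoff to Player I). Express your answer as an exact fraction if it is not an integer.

-77/16

Row minima: R1 → -12, R2 → -11; maximin = -11.
Column maxima: C1 → 14, C2 → 11, C3 → -2; minimax = -2.
-11 ≠ -2, so there is no saddle point; optimal play is mixed.
C1 is strictly dominated by C2 (it gives Player I strictly more in every row), so Player II never plays it.
On the remaining 2×2 (R1, R2 vs C2, C3):
Let Player I play R1 with probability p. Expected payoff against C2: (-12)p + 11(1−p) = −23p + 11; against C3: (-2)p + (-11)(1−p) = 9p − 11.
Setting these equal: −23p + 11 = 9p − 11 ⇒ −32p = -22 ⇒ p = 11/16, and the value is (-23)·(11/16) + 11 = -77/16.
For Player II: with q = P(C2), equating R1's and R2's payoffs gives −10q − 2 = 22q − 11 ⇒ q = 9/32.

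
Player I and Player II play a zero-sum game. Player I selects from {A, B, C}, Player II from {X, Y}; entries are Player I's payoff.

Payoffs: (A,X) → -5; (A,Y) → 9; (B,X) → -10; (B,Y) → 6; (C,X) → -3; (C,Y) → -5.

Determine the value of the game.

-13/4

Row minima: A → -5, B → -10, C → -5; maximin = -5.
Column maxima: X → -3, Y → 9; minimax = -3.
-5 ≠ -3, so there is no saddle point; optimal play is mixed.
B is strictly dominated by A, so Player I never plays it.
On the remaining 2×2 (A, C vs X, Y):
Let Player I play A with probability p. Expected payoff against X: (-5)p + (-3)(1−p) = −2p − 3; against Y: 9p + (-5)(1−p) = 14p − 5.
Setting these equal: −2p − 3 = 14p − 5 ⇒ −16p = -2 ⇒ p = 1/8, and the value is (-2)·(1/8) − 3 = -13/4.
For Player II: with q = P(X), equating A's and C's payoffs gives −14q + 9 = 2q − 5 ⇒ q = 7/8.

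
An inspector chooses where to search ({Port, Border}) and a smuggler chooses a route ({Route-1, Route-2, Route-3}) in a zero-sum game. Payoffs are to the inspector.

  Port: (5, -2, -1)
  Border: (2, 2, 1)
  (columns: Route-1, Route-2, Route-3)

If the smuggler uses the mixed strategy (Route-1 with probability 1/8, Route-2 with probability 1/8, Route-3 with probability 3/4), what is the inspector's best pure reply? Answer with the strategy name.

Border

Expected payoff of Port: (1/8)·5 + (1/8)·(-2) + (3/4)·(-1) = -3/8.
Expected payoff of Border: (1/8)·2 + (1/8)·2 + (3/4)·1 = 5/4.
The largest is 5/4, so the inspector's best response is Border.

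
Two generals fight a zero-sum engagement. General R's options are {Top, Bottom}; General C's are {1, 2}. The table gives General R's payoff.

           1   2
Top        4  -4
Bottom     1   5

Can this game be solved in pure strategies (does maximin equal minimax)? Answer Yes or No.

No

Row minima: Top → -4, Bottom → 1; maximin = 1.
Column maxima: 1 → 4, 2 → 5; minimax = 4.
1 ≠ 4, so no pure-strategy equilibrium exists.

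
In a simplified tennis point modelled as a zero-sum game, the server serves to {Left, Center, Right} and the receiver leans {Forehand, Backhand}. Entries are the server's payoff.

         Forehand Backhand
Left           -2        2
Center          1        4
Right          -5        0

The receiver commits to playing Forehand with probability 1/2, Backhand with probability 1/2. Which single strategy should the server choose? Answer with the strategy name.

Expected payoff of Left: (1/2)·(-2) + (1/2)·2 = 0.
Expected payoff of Center: (1/2)·1 + (1/2)·4 = 5/2.
Expected payoff of Right: (1/2)·(-5) + (1/2)·0 = -5/2.
The largest is 5/2, so the server's best response is Center.

Center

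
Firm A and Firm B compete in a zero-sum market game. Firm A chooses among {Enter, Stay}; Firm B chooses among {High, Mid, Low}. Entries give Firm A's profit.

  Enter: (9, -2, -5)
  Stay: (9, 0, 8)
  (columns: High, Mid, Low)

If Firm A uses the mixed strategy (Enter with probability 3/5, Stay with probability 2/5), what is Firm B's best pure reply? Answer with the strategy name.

If Firm B plays High, Firm A's expected payoff is (3/5)·9 + (2/5)·9 = 9.
If Firm B plays Mid, Firm A's expected payoff is (3/5)·(-2) + (2/5)·0 = -6/5.
If Firm B plays Low, Firm A's expected payoff is (3/5)·(-5) + (2/5)·8 = 1/5.
Firm B minimizes Firm A's payoff; the smallest is -6/5, so the best response is Mid.

Mid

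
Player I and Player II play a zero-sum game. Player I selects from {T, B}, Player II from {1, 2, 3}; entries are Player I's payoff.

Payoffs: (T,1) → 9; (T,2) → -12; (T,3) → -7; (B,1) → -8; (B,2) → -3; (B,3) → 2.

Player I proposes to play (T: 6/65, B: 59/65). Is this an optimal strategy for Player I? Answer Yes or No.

Against 1 this mix gives (6/65)·9 + (59/65)·(-8) = -418/65.
Against 2 this mix gives (6/65)·(-12) + (59/65)·(-3) = -249/65.
Against 3 this mix gives (6/65)·(-7) + (59/65)·2 = 76/65.
Player II will play 1, holding Player I to -418/65. Shifting weight toward the row that does better against 1 would raise this floor (the equalizing mix achieves -123/26 against both 1 and 2), so the proposed strategy is not optimal.

No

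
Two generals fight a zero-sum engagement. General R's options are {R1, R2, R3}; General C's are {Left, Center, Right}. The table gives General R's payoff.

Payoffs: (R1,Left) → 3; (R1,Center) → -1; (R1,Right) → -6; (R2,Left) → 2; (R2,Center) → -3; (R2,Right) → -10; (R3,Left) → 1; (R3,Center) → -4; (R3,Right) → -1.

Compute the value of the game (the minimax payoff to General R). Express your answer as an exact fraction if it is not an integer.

Row minima: R1 → -6, R2 → -10, R3 → -4; maximin = -4.
Column maxima: Left → 3, Center → -1, Right → -1; minimax = -1.
-4 ≠ -1, so there is no saddle point; optimal play is mixed.
R2 is strictly dominated by R1, so General R never plays it.
Left is strictly dominated by Center (it gives General R strictly more in every row), so General C never plays it.
On the remaining 2×2 (R1, R3 vs Center, Right):
Let General R play R1 with probability p. Expected payoff against Center: (-1)p + (-4)(1−p) = 3p − 4; against Right: (-6)p + (-1)(1−p) = −5p − 1.
Setting these equal: 3p − 4 = −5p − 1 ⇒ 8p = 3 ⇒ p = 3/8, and the value is (3)·(3/8) − 4 = -23/8.
For General C: with q = P(Center), equating R1's and R3's payoffs gives 5q − 6 = −3q − 1 ⇒ q = 5/8.

-23/8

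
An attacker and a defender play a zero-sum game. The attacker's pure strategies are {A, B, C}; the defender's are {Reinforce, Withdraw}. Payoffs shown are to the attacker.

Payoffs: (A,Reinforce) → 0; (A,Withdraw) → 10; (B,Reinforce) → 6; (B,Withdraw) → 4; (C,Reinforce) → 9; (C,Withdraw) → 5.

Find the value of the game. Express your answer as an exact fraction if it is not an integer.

Row minima: A → 0, B → 4, C → 5; maximin = 5.
Column maxima: Reinforce → 9, Withdraw → 10; minimax = 9.
5 ≠ 9, so there is no saddle point; optimal play is mixed.
B is strictly dominated by C, so the attacker never plays it.
On the remaining 2×2 (A, C vs Reinforce, Withdraw):
Let the attacker play A with probability p. Expected payoff against Reinforce: 0p + 9(1−p) = −9p + 9; against Withdraw: 10p + 5(1−p) = 5p + 5.
Setting these equal: −9p + 9 = 5p + 5 ⇒ −14p = -4 ⇒ p = 2/7, and the value is (-9)·(2/7) + 9 = 45/7.
For the defender: with q = P(Reinforce), equating A's and C's payoffs gives −10q + 10 = 4q + 5 ⇒ q = 5/14.

45/7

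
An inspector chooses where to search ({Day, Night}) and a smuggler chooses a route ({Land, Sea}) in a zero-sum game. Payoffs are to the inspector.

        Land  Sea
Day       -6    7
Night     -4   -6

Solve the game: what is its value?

-64/15

Row minima: Day → -6, Night → -6; maximin = -6.
Column maxima: Land → -4, Sea → 7; minimax = -4.
-6 ≠ -4, so there is no saddle point; optimal play is mixed.
Let the inspector play Day with probability p. Expected payoff against Land: (-6)p + (-4)(1−p) = −2p − 4; against Sea: 7p + (-6)(1−p) = 13p − 6.
Setting these equal: −2p − 4 = 13p − 6 ⇒ −15p = -2 ⇒ p = 2/15, and the value is (-2)·(2/15) − 4 = -64/15.
For the smuggler: with q = P(Land), equating Day's and Night's payoffs gives −13q + 7 = 2q − 6 ⇒ q = 13/15.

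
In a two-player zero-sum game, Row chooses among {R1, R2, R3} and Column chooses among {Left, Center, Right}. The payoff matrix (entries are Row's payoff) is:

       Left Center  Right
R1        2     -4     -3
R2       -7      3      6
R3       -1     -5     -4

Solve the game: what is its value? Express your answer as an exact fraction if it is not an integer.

Row minima: R1 → -4, R2 → -7, R3 → -5; maximin = -4.
Column maxima: Left → 2, Center → 3, Right → 6; minimax = 2.
-4 ≠ 2, so there is no saddle point; optimal play is mixed.
R3 is strictly dominated by R1, so Row never plays it.
Right is strictly dominated by Center (it gives Row strictly more in every row), so Column never plays it.
On the remaining 2×2 (R1, R2 vs Left, Center):
Let Row play R1 with probability p. Expected payoff against Left: 2p + (-7)(1−p) = 9p − 7; against Center: (-4)p + 3(1−p) = −7p + 3.
Setting these equal: 9p − 7 = −7p + 3 ⇒ 16p = 10 ⇒ p = 5/8, and the value is (9)·(5/8) − 7 = -11/8.
For Column: with q = P(Left), equating R1's and R2's payoffs gives 6q − 4 = −10q + 3 ⇒ q = 7/16.

-11/8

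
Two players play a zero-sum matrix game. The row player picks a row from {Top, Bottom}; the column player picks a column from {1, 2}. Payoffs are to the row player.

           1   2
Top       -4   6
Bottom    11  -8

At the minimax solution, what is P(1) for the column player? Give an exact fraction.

14/29

Row minima: Top → -4, Bottom → -8; maximin = -4.
Column maxima: 1 → 11, 2 → 6; minimax = 6.
-4 ≠ 6, so there is no saddle point; optimal play is mixed.
Let the row player play Top with probability p. Expected payoff against 1: (-4)p + 11(1−p) = −15p + 11; against 2: 6p + (-8)(1−p) = 14p − 8.
Setting these equal: −15p + 11 = 14p − 8 ⇒ −29p = -19 ⇒ p = 19/29, and the value is (-15)·(19/29) + 11 = 34/29.
For the column player: with q = P(1), equating Top's and Bottom's payoffs gives −10q + 6 = 19q − 8 ⇒ q = 14/29.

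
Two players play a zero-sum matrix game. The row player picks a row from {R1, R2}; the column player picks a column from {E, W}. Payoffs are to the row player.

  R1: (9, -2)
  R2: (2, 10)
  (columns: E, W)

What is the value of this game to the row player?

94/19

Row minima: R1 → -2, R2 → 2; maximin = 2.
Column maxima: E → 9, W → 10; minimax = 9.
2 ≠ 9, so there is no saddle point; optimal play is mixed.
Let the row player play R1 with probability p. Expected payoff against E: 9p + 2(1−p) = 7p + 2; against W: (-2)p + 10(1−p) = −12p + 10.
Setting these equal: 7p + 2 = −12p + 10 ⇒ 19p = 8 ⇒ p = 8/19, and the value is (7)·(8/19) + 2 = 94/19.
For the column player: with q = P(E), equating R1's and R2's payoffs gives 11q − 2 = −8q + 10 ⇒ q = 12/19.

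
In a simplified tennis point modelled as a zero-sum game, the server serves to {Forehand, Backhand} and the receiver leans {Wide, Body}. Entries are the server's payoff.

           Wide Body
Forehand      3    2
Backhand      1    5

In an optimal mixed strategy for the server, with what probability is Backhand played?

Row minima: Forehand → 2, Backhand → 1; maximin = 2.
Column maxima: Wide → 3, Body → 5; minimax = 3.
2 ≠ 3, so there is no saddle point; optimal play is mixed.
Let the server play Forehand with probability p. Expected payoff against Wide: 3p + 1(1−p) = 2p + 1; against Body: 2p + 5(1−p) = −3p + 5.
Setting these equal: 2p + 1 = −3p + 5 ⇒ 5p = 4 ⇒ p = 4/5, and the value is (2)·(4/5) + 1 = 13/5.
For the receiver: with q = P(Wide), equating Forehand's and Backhand's payoffs gives q + 2 = −4q + 5 ⇒ q = 3/5.

1/5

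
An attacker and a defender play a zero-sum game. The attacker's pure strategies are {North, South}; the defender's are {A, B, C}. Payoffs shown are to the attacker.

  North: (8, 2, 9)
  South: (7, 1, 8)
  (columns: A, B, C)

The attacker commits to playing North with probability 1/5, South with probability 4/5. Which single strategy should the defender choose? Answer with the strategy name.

B

If the defender plays A, the attacker's expected payoff is (1/5)·8 + (4/5)·7 = 36/5.
If the defender plays B, the attacker's expected payoff is (1/5)·2 + (4/5)·1 = 6/5.
If the defender plays C, the attacker's expected payoff is (1/5)·9 + (4/5)·8 = 41/5.
The defender minimizes the attacker's payoff; the smallest is 6/5, so the best response is B.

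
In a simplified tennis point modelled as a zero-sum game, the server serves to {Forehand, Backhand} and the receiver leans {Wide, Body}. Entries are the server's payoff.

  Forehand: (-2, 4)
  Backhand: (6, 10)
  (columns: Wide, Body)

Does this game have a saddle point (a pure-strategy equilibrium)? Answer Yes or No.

Yes

Row minima: Forehand → -2, Backhand → 6; maximin = 6.
Column maxima: Wide → 6, Body → 10; minimax = 6.
maximin = minimax = 6, so a saddle point exists.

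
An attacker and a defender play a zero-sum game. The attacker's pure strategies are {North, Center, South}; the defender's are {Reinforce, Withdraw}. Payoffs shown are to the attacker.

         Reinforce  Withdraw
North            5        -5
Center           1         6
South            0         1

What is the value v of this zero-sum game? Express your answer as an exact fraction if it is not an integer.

7/3

Row minima: North → -5, Center → 1, South → 0; maximin = 1.
Column maxima: Reinforce → 5, Withdraw → 6; minimax = 5.
1 ≠ 5, so there is no saddle point; optimal play is mixed.
South is strictly dominated by Center, so the attacker never plays it.
On the remaining 2×2 (North, Center vs Reinforce, Withdraw):
Let the attacker play North with probability p. Expected payoff against Reinforce: 5p + 1(1−p) = 4p + 1; against Withdraw: (-5)p + 6(1−p) = −11p + 6.
Setting these equal: 4p + 1 = −11p + 6 ⇒ 15p = 5 ⇒ p = 1/3, and the value is (4)·(1/3) + 1 = 7/3.
For the defender: with q = P(Reinforce), equating North's and Center's payoffs gives 10q − 5 = −5q + 6 ⇒ q = 11/15.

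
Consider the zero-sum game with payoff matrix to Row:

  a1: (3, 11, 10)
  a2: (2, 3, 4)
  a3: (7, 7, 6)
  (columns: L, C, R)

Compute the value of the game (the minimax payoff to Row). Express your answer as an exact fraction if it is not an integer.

Row minima: a1 → 3, a2 → 2, a3 → 6; maximin = 6.
Column maxima: L → 7, C → 11, R → 10; minimax = 7.
6 ≠ 7, so there is no saddle point; optimal play is mixed.
a2 is strictly dominated by a1, so Row never plays it.
With a2 eliminated, C is strictly dominated by R (it gives Row strictly more in every remaining row), so Column never plays it.
On the remaining 2×2 (a1, a3 vs L, R):
Let Row play a1 with probability p. Expected payoff against L: 3p + 7(1−p) = −4p + 7; against R: 10p + 6(1−p) = 4p + 6.
Setting these equal: −4p + 7 = 4p + 6 ⇒ −8p = -1 ⇒ p = 1/8, and the value is (-4)·(1/8) + 7 = 13/2.
For Column: with q = P(L), equating a1's and a3's payoffs gives −7q + 10 = q + 6 ⇒ q = 1/2.

13/2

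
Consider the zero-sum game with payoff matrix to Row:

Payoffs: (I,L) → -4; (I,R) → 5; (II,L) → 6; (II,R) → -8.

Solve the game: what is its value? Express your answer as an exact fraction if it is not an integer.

Row minima: I → -4, II → -8; maximin = -4.
Column maxima: L → 6, R → 5; minimax = 5.
-4 ≠ 5, so there is no saddle point; optimal play is mixed.
Let Row play I with probability p. Expected payoff against L: (-4)p + 6(1−p) = −10p + 6; against R: 5p + (-8)(1−p) = 13p − 8.
Setting these equal: −10p + 6 = 13p − 8 ⇒ −23p = -14 ⇒ p = 14/23, and the value is (-10)·(14/23) + 6 = -2/23.
For Column: with q = P(L), equating I's and II's payoffs gives −9q + 5 = 14q − 8 ⇒ q = 13/23.

-2/23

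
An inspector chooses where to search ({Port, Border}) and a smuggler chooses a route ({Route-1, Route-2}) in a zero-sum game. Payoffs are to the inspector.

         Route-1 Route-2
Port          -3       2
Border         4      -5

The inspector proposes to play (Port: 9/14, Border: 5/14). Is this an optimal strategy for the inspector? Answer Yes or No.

Yes

Against Route-1 this mix gives (9/14)·(-3) + (5/14)·4 = -1/2.
Against Route-2 this mix gives (9/14)·2 + (5/14)·(-5) = -1/2.
All of the smuggler's active replies (Route-1, Route-2) yield -1/2, and no column does worse for the inspector. The mix makes the smuggler indifferent and guarantees -1/2, so it is optimal.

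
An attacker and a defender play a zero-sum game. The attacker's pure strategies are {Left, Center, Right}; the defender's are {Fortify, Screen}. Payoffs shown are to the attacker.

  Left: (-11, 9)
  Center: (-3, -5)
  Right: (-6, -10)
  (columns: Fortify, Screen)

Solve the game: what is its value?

-41/11

Row minima: Left → -11, Center → -5, Right → -10; maximin = -5.
Column maxima: Fortify → -3, Screen → 9; minimax = -3.
-5 ≠ -3, so there is no saddle point; optimal play is mixed.
Right is strictly dominated by Center, so the attacker never plays it.
On the remaining 2×2 (Left, Center vs Fortify, Screen):
Let the attacker play Left with probability p. Expected payoff against Fortify: (-11)p + (-3)(1−p) = −8p − 3; against Screen: 9p + (-5)(1−p) = 14p − 5.
Setting these equal: −8p − 3 = 14p − 5 ⇒ −22p = -2 ⇒ p = 1/11, and the value is (-8)·(1/11) − 3 = -41/11.
For the defender: with q = P(Fortify), equating Left's and Center's payoffs gives −20q + 9 = 2q − 5 ⇒ q = 7/11.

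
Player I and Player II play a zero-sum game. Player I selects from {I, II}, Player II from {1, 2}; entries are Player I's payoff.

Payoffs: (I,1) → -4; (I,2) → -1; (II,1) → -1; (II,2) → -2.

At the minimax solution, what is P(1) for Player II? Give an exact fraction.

1/4

Row minima: I → -4, II → -2; maximin = -2.
Column maxima: 1 → -1, 2 → -1; minimax = -1.
-2 ≠ -1, so there is no saddle point; optimal play is mixed.
Let Player I play I with probability p. Expected payoff against 1: (-4)p + (-1)(1−p) = −3p − 1; against 2: (-1)p + (-2)(1−p) = p − 2.
Setting these equal: −3p − 1 = p − 2 ⇒ −4p = -1 ⇒ p = 1/4, and the value is (-3)·(1/4) − 1 = -7/4.
For Player II: with q = P(1), equating I's and II's payoffs gives −3q − 1 = q − 2 ⇒ q = 1/4.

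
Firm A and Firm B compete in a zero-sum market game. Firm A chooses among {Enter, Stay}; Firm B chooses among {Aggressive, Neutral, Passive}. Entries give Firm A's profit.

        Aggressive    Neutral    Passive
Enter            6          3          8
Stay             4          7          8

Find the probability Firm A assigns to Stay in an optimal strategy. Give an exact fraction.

Row minima: Enter → 3, Stay → 4; maximin = 4.
Column maxima: Aggressive → 6, Neutral → 7, Passive → 8; minimax = 6.
4 ≠ 6, so there is no saddle point; optimal play is mixed.
Passive is strictly dominated by Aggressive (it gives Firm A strictly more in every row), so Firm B never plays it.
On the remaining 2×2 (Enter, Stay vs Aggressive, Neutral):
Let Firm A play Enter with probability p. Expected payoff against Aggressive: 6p + 4(1−p) = 2p + 4; against Neutral: 3p + 7(1−p) = −4p + 7.
Setting these equal: 2p + 4 = −4p + 7 ⇒ 6p = 3 ⇒ p = 1/2, and the value is (2)·(1/2) + 4 = 5.
For Firm B: with q = P(Aggressive), equating Enter's and Stay's payoffs gives 3q + 3 = −3q + 7 ⇒ q = 2/3.

1/2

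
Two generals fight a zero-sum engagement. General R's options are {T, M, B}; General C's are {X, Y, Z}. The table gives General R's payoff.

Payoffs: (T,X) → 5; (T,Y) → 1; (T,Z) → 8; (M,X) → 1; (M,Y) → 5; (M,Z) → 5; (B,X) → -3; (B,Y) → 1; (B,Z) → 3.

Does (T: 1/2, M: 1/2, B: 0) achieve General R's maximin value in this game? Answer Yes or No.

Yes

Against X this mix gives (1/2)·5 + (1/2)·1 = 3.
Against Y this mix gives (1/2)·1 + (1/2)·5 = 3.
Against Z this mix gives (1/2)·8 + (1/2)·5 = 13/2.
All of General C's active replies (X, Y) yield 3, and no column does worse for General R. The mix makes General C indifferent and guarantees 3, so it is optimal.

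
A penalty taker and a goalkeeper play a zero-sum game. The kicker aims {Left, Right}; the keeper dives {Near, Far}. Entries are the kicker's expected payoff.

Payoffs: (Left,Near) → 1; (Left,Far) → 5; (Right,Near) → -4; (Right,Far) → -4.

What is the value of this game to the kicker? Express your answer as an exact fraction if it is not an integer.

1

Row minima: Left → 1, Right → -4; maximin = 1.
Column maxima: Near → 1, Far → 5; minimax = 1.
Since maximin = minimax = 1, there is a saddle point and the value is 1.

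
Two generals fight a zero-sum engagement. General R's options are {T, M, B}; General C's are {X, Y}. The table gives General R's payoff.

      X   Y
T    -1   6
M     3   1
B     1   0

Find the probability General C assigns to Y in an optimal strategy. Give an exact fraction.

4/9

Row minima: T → -1, M → 1, B → 0; maximin = 1.
Column maxima: X → 3, Y → 6; minimax = 3.
1 ≠ 3, so there is no saddle point; optimal play is mixed.
B is strictly dominated by M, so General R never plays it.
On the remaining 2×2 (T, M vs X, Y):
Let General R play T with probability p. Expected payoff against X: (-1)p + 3(1−p) = −4p + 3; against Y: 6p + 1(1−p) = 5p + 1.
Setting these equal: −4p + 3 = 5p + 1 ⇒ −9p = -2 ⇒ p = 2/9, and the value is (-4)·(2/9) + 3 = 19/9.
For General C: with q = P(X), equating T's and M's payoffs gives −7q + 6 = 2q + 1 ⇒ q = 5/9.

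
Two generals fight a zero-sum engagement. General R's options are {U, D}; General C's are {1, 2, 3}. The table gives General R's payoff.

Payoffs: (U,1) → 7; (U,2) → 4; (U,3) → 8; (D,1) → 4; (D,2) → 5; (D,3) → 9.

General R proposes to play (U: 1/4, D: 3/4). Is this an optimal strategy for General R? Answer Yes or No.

Yes

Against 1 this mix gives (1/4)·7 + (3/4)·4 = 19/4.
Against 2 this mix gives (1/4)·4 + (3/4)·5 = 19/4.
Against 3 this mix gives (1/4)·8 + (3/4)·9 = 35/4.
All of General C's active replies (1, 2) yield 19/4, and no column does worse for General R. The mix makes General C indifferent and guarantees 19/4, so it is optimal.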